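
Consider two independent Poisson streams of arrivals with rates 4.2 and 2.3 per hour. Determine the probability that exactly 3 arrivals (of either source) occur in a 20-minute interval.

0.1942

Independent Poisson processes superpose: combined rate λ = 4.2 + 2.3 = 6.5 per hour.
Over the interval, μ = 6.5 × 1/3 ≈ 2.16667 (a 20-minute interval = 1/3 hours).
P(N = 3) = e^(−2.16667) · 2.16667^3/3! ≈ 0.1942.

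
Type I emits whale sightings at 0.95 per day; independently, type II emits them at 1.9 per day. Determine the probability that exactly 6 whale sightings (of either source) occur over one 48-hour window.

0.1594

Independent Poisson processes superpose: combined rate λ = 0.95 + 1.9 = 2.85 per day.
Over the interval, μ = 2.85 × 2 = 5.7 (a 48-hour window = 2 days).
P(N = 6) = e^(−5.7) · 5.7^6/6! ≈ 0.1594.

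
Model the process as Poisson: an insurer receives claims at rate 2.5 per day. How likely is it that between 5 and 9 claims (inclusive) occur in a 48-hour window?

Over the interval, μ = 2.5 × 2 = 5 (a 48-hour window = 2 days).
P(5 ≤ N ≤ 9) = Σ_{j=5}^{9} e^(−5) · 5^j/j! ≈ 0.5277.

0.5277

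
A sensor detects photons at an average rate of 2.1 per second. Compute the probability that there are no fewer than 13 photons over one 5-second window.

0.2580

Over the interval, μ = 2.1 × 5 = 10.5 (a 5-second window = 5 seconds).
P(N ≥ 13) = 1 − P(N ≤ 12) = 1 − Σ_{j=0}^{12} e^(−μ) μ^j/j! ≈ 0.2580.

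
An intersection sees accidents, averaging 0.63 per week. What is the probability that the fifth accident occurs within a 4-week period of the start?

0.1115

Over the interval, μ = 0.63 × 4 = 2.52 (a 4-week period = 4 weeks).
The fifth arrival falls in the interval iff at least 5 events occur there: P(S_5 ≤ t) = P(N ≥ 5) = 1 − P(N ≤ 4) ≈ 0.1115.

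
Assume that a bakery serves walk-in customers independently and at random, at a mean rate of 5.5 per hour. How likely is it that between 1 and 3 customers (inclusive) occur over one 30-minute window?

0.6391

Over the interval, μ = 5.5 × 0.5 = 2.75 (a 30-minute window = 0.5 hours).
P(1 ≤ N ≤ 3) = Σ_{j=1}^{3} e^(−2.75) · 2.75^j/j! ≈ 0.6391.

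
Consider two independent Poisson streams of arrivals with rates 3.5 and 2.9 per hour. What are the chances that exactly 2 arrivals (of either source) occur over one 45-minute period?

Independent Poisson processes superpose: combined rate λ = 3.5 + 2.9 = 6.4 per hour.
Over the interval, μ = 6.4 × 0.75 = 4.8 (a 45-minute period = 0.75 hours).
P(N = 2) = e^(−4.8) · 4.8^2/2! ≈ 0.0948.

0.0948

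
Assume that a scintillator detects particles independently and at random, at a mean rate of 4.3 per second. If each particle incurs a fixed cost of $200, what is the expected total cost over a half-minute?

$25800

E[N] = 4.3 × 30 = 129 (a half-minute = 30 seconds); E[cost] = 129 × $200 = $25800.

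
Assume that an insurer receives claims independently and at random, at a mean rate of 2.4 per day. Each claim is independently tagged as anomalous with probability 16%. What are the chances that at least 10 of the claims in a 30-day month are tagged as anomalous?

Thinning: the claims that are tagged as anomalous themselves form a Poisson process with rate 0.16 × 2.4 = 0.384 per day.
Over the interval, μ = 0.384 × 30 = 11.52 (a 30-day month = 30 days).
P(N ≥ 10) = 1 − P(N ≤ 9) ≈ 0.7132.

0.7132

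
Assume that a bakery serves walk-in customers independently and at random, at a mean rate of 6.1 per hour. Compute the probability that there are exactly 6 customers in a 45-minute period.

0.1313

Over the interval, μ = 6.1 × 0.75 = 4.575 (a 45-minute period = 0.75 hours).
P(N = 6) = e^(−μ) μ^6/6! = e^(−4.575) · 4.575^6/720 ≈ 0.1313.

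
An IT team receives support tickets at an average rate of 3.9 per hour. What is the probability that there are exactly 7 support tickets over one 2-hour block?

Over the interval, μ = 3.9 × 2 = 7.8 (a 2-hour block = 2 hours).
P(N = 7) = e^(−μ) μ^7/7! = e^(−7.8) · 7.8^7/5040 ≈ 0.1428.

0.1428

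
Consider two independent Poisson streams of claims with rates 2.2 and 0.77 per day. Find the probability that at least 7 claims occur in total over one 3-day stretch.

Independent Poisson processes superpose: combined rate λ = 2.2 + 0.77 = 2.97 per day.
Over the interval, μ = 2.97 × 3 = 8.91 (a 3-day stretch = 3 days).
P(N ≥ 7) = 1 − P(N ≤ 6) ≈ 0.7849.

0.7849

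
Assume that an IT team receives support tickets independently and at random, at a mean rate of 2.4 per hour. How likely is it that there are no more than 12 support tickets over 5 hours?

0.5760

Over the interval, μ = 2.4 × 5 = 12 (5 hours).
P(N ≤ 12) = Σ_{j=0}^{12} e^(−μ) μ^j/j! ≈ 0.5760.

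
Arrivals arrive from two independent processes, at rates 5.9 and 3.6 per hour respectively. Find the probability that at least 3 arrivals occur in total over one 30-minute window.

0.8527

Independent Poisson processes superpose: combined rate λ = 5.9 + 3.6 = 9.5 per hour.
Over the interval, μ = 9.5 × 0.5 = 4.75 (a 30-minute window = 0.5 hours).
P(N ≥ 3) = 1 − P(N ≤ 2) ≈ 0.8527.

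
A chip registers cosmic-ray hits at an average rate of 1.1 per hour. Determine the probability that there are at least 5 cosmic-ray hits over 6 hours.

0.7873

Over the interval, μ = 1.1 × 6 = 6.6 (6 hours).
P(N ≥ 5) = 1 − P(N ≤ 4) = 1 − Σ_{j=0}^{4} e^(−μ) μ^j/j! ≈ 0.7873.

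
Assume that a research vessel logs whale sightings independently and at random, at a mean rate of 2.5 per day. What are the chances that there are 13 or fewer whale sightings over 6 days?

0.3632

Over the interval, μ = 2.5 × 6 = 15 (6 days).
P(N ≤ 13) = Σ_{j=0}^{13} e^(−μ) μ^j/j! ≈ 0.3632.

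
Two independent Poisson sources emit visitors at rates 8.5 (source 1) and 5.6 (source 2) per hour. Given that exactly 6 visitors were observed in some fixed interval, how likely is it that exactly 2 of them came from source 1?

Given the total, each event is independently from source 1 with probability p = λ_1/(λ_1+λ_2) = 8.5/14.1 ≈ 0.6028.
So K ~ Binomial(6, 8.5/14.1): P(K = 2) = C(6,2) · (8.5/14.1)^2 · (5.6/14.1)^4 ≈ 0.1356.

0.1356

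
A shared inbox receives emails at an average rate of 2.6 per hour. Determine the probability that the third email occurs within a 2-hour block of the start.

0.8912

Over the interval, μ = 2.6 × 2 = 5.2 (a 2-hour block = 2 hours).
The third arrival falls in the interval iff at least 3 events occur there: P(S_3 ≤ t) = P(N ≥ 3) = 1 − P(N ≤ 2) ≈ 0.8912.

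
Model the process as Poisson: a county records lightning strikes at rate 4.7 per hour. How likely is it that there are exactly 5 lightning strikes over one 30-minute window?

0.0570

Over the interval, μ = 4.7 × 0.5 = 2.35 (a 30-minute window = 0.5 hours).
P(N = 5) = e^(−μ) μ^5/5! = e^(−2.35) · 2.35^5/120 ≈ 0.0570.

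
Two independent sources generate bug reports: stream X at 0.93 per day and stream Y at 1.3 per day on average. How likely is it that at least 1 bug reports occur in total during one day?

0.8925

Independent Poisson processes superpose: combined rate λ = 0.93 + 1.3 = 2.23 per day.
So μ = 2.23.
P(N ≥ 1) = 1 − P(N ≤ 0) ≈ 0.8925.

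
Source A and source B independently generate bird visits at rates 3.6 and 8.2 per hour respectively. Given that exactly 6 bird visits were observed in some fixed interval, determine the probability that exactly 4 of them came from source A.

Given the total, each event is independently from source A with probability p = λ_A/(λ_A+λ_B) = 3.6/11.8 ≈ 0.3051.
So K ~ Binomial(6, 3.6/11.8): P(K = 4) = C(6,4) · (3.6/11.8)^4 · (8.2/11.8)^2 ≈ 0.0628.

0.0628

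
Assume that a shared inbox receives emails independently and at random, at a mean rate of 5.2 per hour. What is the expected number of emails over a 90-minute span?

7.8

E[N] = λt = 5.2 × 1.5 = 7.8 (a 90-minute span = 1.5 hours).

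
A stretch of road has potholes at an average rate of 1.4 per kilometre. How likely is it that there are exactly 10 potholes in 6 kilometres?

Over the interval, μ = 1.4 × 6 = 8.4 (6 kilometres).
P(N = 10) = e^(−μ) μ^10/10! = e^(−8.4) · 8.4^10/3628800 ≈ 0.1084.

0.1084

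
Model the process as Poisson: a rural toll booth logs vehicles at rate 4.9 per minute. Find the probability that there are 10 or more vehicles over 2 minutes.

0.5168

Over the interval, μ = 4.9 × 2 = 9.8 (2 minutes).
P(N ≥ 10) = 1 − P(N ≤ 9) = 1 − Σ_{j=0}^{9} e^(−μ) μ^j/j! ≈ 0.5168.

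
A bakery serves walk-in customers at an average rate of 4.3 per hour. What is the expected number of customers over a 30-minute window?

2.15

E[N] = λt = 4.3 × 0.5 = 2.15 (a 30-minute window = 0.5 hours).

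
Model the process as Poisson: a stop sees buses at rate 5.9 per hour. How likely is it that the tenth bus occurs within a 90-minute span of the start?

0.3928

Over the interval, μ = 5.9 × 1.5 = 8.85 (a 90-minute span = 1.5 hours).
The tenth arrival falls in the interval iff at least 10 events occur there: P(S_10 ≤ t) = P(N ≥ 10) = 1 − P(N ≤ 9) ≈ 0.3928.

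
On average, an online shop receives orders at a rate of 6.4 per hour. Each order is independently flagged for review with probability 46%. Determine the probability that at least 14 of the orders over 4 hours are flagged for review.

0.2951

Thinning: the orders that are flagged for review themselves form a Poisson process with rate 0.46 × 6.4 = 2.944 per hour.
Over the interval, μ = 2.944 × 4 = 11.776 (4 hours).
P(N ≥ 14) = 1 − P(N ≤ 13) ≈ 0.2951.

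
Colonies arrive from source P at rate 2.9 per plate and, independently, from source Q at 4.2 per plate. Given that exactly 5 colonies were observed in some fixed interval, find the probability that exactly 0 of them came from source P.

Given the total, each event is independently from source P with probability p = λ_P/(λ_P+λ_Q) = 2.9/7.1 ≈ 0.4085.
So K ~ Binomial(5, 2.9/7.1): P(K = 0) = C(5,0) · (2.9/7.1)^0 · (4.2/7.1)^5 ≈ 0.0724.

0.0724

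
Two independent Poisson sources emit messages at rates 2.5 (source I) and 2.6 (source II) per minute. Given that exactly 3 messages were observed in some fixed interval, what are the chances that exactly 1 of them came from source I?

0.3822

Given the total, each event is independently from source I with probability p = λ_I/(λ_I+λ_II) = 2.5/5.1 ≈ 0.4902.
So K ~ Binomial(3, 2.5/5.1): P(K = 1) = C(3,1) · (2.5/5.1)^1 · (2.6/5.1)^2 ≈ 0.3822.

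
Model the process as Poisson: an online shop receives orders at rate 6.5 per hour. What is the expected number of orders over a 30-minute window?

3.25

E[N] = λt = 6.5 × 0.5 = 3.25 (a 30-minute window = 0.5 hours).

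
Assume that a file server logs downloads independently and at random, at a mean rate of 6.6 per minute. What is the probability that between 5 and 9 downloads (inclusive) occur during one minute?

With mean μ = 6.6 per minute,
P(5 ≤ N ≤ 9) = Σ_{j=5}^{9} e^(−6.6) · 6.6^j/j! ≈ 0.6559.

0.6559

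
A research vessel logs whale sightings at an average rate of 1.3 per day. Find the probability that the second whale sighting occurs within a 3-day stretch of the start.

Over the interval, μ = 1.3 × 3 = 3.9 (a 3-day stretch = 3 days).
The second arrival falls in the interval iff at least 2 events occur there: P(S_2 ≤ t) = P(N ≥ 2) = 1 − P(N ≤ 1) ≈ 0.9008.

0.9008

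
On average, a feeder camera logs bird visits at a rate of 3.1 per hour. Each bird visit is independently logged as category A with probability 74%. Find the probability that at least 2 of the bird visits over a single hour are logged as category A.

0.6678

Thinning: the bird visits that are logged as category A themselves form a Poisson process with rate 0.74 × 3.1 = 2.294 per hour.
So μ = 2.294.
P(N ≥ 2) = 1 − P(N ≤ 1) ≈ 0.6678.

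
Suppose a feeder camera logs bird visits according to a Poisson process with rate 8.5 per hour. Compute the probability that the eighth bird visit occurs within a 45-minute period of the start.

Over the interval, μ = 8.5 × 0.75 = 6.375 (a 45-minute period = 0.75 hours).
The eighth arrival falls in the interval iff at least 8 events occur there: P(S_8 ≤ t) = P(N ≥ 8) = 1 − P(N ≤ 7) ≈ 0.3091.

0.3091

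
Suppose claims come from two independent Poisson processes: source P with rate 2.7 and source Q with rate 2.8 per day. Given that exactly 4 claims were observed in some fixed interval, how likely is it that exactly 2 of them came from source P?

0.3748

Given the total, each event is independently from source P with probability p = λ_P/(λ_P+λ_Q) = 2.7/5.5 ≈ 0.4909.
So K ~ Binomial(4, 2.7/5.5): P(K = 2) = C(4,2) · (2.7/5.5)^2 · (2.8/5.5)^2 ≈ 0.3748.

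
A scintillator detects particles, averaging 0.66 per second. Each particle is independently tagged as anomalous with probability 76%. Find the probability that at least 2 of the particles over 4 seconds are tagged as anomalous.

0.5957

Thinning: the particles that are tagged as anomalous themselves form a Poisson process with rate 0.76 × 0.66 = 0.5016 per second.
Over the interval, μ = 0.5016 × 4 = 2.0064 (4 seconds).
P(N ≥ 2) = 1 − P(N ≤ 1) ≈ 0.5957.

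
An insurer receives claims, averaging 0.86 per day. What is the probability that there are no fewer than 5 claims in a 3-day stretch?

0.1198

Over the interval, μ = 0.86 × 3 = 2.58 (a 3-day stretch = 3 days).
P(N ≥ 5) = 1 − P(N ≤ 4) = 1 − Σ_{j=0}^{4} e^(−μ) μ^j/j! ≈ 0.1198.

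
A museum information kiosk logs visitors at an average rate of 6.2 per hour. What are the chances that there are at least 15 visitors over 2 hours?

0.2653

Over the interval, μ = 6.2 × 2 = 12.4 (2 hours).
P(N ≥ 15) = 1 − P(N ≤ 14) = 1 − Σ_{j=0}^{14} e^(−μ) μ^j/j! ≈ 0.2653.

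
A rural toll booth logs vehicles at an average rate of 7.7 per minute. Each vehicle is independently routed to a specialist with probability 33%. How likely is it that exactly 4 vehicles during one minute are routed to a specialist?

0.1369

Thinning: the vehicles that are routed to a specialist themselves form a Poisson process with rate 0.33 × 7.7 = 2.541 per minute.
So μ = 2.541.
P(N = 4) = e^(−2.541) · 2.541^4/4! ≈ 0.1369.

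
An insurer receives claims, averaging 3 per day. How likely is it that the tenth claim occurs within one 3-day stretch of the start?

0.4126

Over the interval, μ = 3 × 3 = 9 (a 3-day stretch = 3 days).
The tenth arrival falls in the interval iff at least 10 events occur there: P(S_10 ≤ t) = P(N ≥ 10) = 1 − P(N ≤ 9) ≈ 0.4126.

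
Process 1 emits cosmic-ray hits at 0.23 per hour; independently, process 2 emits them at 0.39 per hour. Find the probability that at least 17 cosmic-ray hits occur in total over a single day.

Independent Poisson processes superpose: combined rate λ = 0.23 + 0.39 = 0.62 per hour.
Over the interval, μ = 0.62 × 24 = 14.88 (a day = 24 hours).
P(N ≥ 17) = 1 − P(N ≤ 16) ≈ 0.3244.

0.3244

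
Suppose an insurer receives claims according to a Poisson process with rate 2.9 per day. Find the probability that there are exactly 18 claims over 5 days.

Over the interval, μ = 2.9 × 5 = 14.5 (5 days).
P(N = 18) = e^(−μ) μ^18/18! = e^(−14.5) · 14.5^18/6402373705728000 ≈ 0.0632.

0.0632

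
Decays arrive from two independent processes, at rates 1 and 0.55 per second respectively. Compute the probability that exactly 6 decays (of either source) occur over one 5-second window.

0.1296

Independent Poisson processes superpose: combined rate λ = 1 + 0.55 = 1.55 per second.
Over the interval, μ = 1.55 × 5 = 7.75 (a 5-second window = 5 seconds).
P(N = 6) = e^(−7.75) · 7.75^6/6! ≈ 0.1296.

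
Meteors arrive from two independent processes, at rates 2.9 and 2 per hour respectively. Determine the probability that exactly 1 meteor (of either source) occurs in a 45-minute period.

Independent Poisson processes superpose: combined rate λ = 2.9 + 2 = 4.9 per hour.
Over the interval, μ = 4.9 × 0.75 = 3.675 (a 45-minute period = 0.75 hours).
P(N = 1) = e^(−3.675) · 3.675^1/1! ≈ 0.0932.

0.0932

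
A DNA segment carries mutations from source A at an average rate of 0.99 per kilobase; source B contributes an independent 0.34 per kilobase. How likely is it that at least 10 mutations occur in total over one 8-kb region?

Independent Poisson processes superpose: combined rate λ = 0.99 + 0.34 = 1.33 per kilobase.
Over the interval, μ = 1.33 × 8 = 10.64 (an 8-kb region = 8 kilobases).
P(N ≥ 10) = 1 − P(N ≤ 9) ≈ 0.6192.

0.6192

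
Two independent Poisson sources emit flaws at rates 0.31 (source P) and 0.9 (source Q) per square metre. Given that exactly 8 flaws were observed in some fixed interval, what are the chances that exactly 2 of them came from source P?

0.3112

Given the total, each event is independently from source P with probability p = λ_P/(λ_P+λ_Q) = 0.31/1.21 ≈ 0.2562.
So K ~ Binomial(8, 0.31/1.21): P(K = 2) = C(8,2) · (0.31/1.21)^2 · (0.9/1.21)^6 ≈ 0.3112.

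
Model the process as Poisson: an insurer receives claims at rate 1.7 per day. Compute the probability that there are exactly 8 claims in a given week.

Over the interval, μ = 1.7 × 7 = 11.9 (a week = 7 days).
P(N = 8) = e^(−μ) μ^8/8! = e^(−11.9) · 11.9^8/40320 ≈ 0.0677.

0.0677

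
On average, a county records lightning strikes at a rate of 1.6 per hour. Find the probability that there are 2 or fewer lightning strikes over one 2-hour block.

0.3799

Over the interval, μ = 1.6 × 2 = 3.2 (a 2-hour block = 2 hours).
P(N ≤ 2) = Σ_{j=0}^{2} e^(−μ) μ^j/j! ≈ 0.3799.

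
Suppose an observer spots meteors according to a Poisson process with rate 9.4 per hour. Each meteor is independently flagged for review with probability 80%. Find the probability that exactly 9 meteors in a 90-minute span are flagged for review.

Thinning: the meteors that are flagged for review themselves form a Poisson process with rate 0.8 × 9.4 = 7.52 per hour.
Over the interval, μ = 7.52 × 1.5 = 11.28 (a 90-minute span = 1.5 hours).
P(N = 9) = e^(−11.28) · 11.28^9/9! ≈ 0.1028.

0.1028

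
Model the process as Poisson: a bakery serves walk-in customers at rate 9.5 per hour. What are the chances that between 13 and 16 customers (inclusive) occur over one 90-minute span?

0.3996

Over the interval, μ = 9.5 × 1.5 = 14.25 (a 90-minute span = 1.5 hours).
P(13 ≤ N ≤ 16) = Σ_{j=13}^{16} e^(−14.25) · 14.25^j/j! ≈ 0.3996.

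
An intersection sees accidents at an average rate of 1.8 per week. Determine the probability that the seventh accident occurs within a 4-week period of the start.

Over the interval, μ = 1.8 × 4 = 7.2 (a 4-week period = 4 weeks).
The seventh arrival falls in the interval iff at least 7 events occur there: P(S_7 ≤ t) = P(N ≥ 7) = 1 − P(N ≤ 6) ≈ 0.5796.

0.5796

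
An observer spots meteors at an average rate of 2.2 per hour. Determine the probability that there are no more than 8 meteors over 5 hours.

0.2320

Over the interval, μ = 2.2 × 5 = 11 (5 hours).
P(N ≤ 8) = Σ_{j=0}^{8} e^(−μ) μ^j/j! ≈ 0.2320.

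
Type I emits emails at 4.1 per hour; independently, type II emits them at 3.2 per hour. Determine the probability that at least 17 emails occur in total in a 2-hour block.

Independent Poisson processes superpose: combined rate λ = 4.1 + 3.2 = 7.3 per hour.
Over the interval, μ = 7.3 × 2 = 14.6 (a 2-hour block = 2 hours).
P(N ≥ 17) = 1 − P(N ≤ 16) ≈ 0.2980.

0.2980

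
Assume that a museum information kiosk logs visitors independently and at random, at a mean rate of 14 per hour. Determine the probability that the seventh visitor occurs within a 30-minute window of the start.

Over the interval, μ = 14 × 0.5 = 7 (a 30-minute window = 0.5 hours).
The seventh arrival falls in the interval iff at least 7 events occur there: P(S_7 ≤ t) = P(N ≥ 7) = 1 − P(N ≤ 6) ≈ 0.5503.

0.5503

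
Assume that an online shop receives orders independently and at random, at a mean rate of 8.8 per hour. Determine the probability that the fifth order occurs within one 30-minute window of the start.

Over the interval, μ = 8.8 × 0.5 = 4.4 (a 30-minute window = 0.5 hours).
The fifth arrival falls in the interval iff at least 5 events occur there: P(S_5 ≤ t) = P(N ≥ 5) = 1 − P(N ≤ 4) ≈ 0.4488.

0.4488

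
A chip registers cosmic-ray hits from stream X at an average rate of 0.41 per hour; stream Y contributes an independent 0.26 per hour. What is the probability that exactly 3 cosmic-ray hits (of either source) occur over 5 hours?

Independent Poisson processes superpose: combined rate λ = 0.41 + 0.26 = 0.67 per hour.
Over the interval, μ = 0.67 × 5 = 3.35 (5 hours).
P(N = 3) = e^(−3.35) · 3.35^3/3! ≈ 0.2198.

0.2198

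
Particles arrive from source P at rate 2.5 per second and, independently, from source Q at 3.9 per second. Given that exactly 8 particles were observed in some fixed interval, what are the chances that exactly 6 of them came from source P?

0.0369

Given the total, each event is independently from source P with probability p = λ_P/(λ_P+λ_Q) = 2.5/6.4 ≈ 0.3906.
So K ~ Binomial(8, 2.5/6.4): P(K = 6) = C(8,6) · (2.5/6.4)^6 · (3.9/6.4)^2 ≈ 0.0369.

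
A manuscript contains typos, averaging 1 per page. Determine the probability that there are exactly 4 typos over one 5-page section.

0.1755

Over the interval, μ = 1 × 5 = 5 (a 5-page section = 5 pages).
P(N = 4) = e^(−μ) μ^4/4! = e^(−5) · 5^4/24 ≈ 0.1755.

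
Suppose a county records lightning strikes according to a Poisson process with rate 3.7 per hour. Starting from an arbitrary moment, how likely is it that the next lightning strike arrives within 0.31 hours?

0.6824

Inter-arrival times are exponential with rate λ = 3.7 per hour.
P(T ≤ 0.31) = 1 − e^(−λt) = 1 − e^(−3.7 × 0.31) = 1 − e^(−1.147) ≈ 0.6824.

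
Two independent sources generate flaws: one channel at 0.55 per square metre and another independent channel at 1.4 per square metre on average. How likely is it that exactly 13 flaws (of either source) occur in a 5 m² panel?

Independent Poisson processes superpose: combined rate λ = 0.55 + 1.4 = 1.95 per square metre.
Over the interval, μ = 1.95 × 5 = 9.75 (a 5 m² panel = 5 square metres).
P(N = 13) = e^(−9.75) · 9.75^13/13! ≈ 0.0674.

0.0674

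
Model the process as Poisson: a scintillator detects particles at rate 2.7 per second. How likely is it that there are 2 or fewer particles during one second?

With mean μ = 2.7 per second,
P(N ≤ 2) = Σ_{j=0}^{2} e^(−μ) μ^j/j! ≈ 0.4936.

0.4936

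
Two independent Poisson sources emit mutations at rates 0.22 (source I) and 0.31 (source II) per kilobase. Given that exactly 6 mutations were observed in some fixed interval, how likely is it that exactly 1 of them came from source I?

Given the total, each event is independently from source I with probability p = λ_I/(λ_I+λ_II) = 0.22/0.53 ≈ 0.4151.
So K ~ Binomial(6, 0.22/0.53): P(K = 1) = C(6,1) · (0.22/0.53)^1 · (0.31/0.53)^5 ≈ 0.1705.

0.1705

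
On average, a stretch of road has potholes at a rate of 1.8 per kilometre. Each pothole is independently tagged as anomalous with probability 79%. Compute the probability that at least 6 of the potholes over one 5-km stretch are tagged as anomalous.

0.7131

Thinning: the potholes that are tagged as anomalous themselves form a Poisson process with rate 0.79 × 1.8 = 1.422 per kilometre.
Over the interval, μ = 1.422 × 5 = 7.11 (a 5-km stretch = 5 kilometres).
P(N ≥ 6) = 1 − P(N ≤ 5) ≈ 0.7131.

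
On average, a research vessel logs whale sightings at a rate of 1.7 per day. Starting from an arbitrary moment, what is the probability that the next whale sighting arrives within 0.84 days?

0.7602

Inter-arrival times are exponential with rate λ = 1.7 per day.
P(T ≤ 0.84) = 1 − e^(−λt) = 1 − e^(−1.7 × 0.84) = 1 − e^(−1.428) ≈ 0.7602.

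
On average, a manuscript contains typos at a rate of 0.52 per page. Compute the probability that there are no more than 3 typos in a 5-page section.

0.7360

Over the interval, μ = 0.52 × 5 = 2.6 (a 5-page section = 5 pages).
P(N ≤ 3) = Σ_{j=0}^{3} e^(−μ) μ^j/j! ≈ 0.7360.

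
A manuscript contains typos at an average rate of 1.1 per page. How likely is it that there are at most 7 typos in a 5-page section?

Over the interval, μ = 1.1 × 5 = 5.5 (a 5-page section = 5 pages).
P(N ≤ 7) = Σ_{j=0}^{7} e^(−μ) μ^j/j! ≈ 0.8095.

0.8095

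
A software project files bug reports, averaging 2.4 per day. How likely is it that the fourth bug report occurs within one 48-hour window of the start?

Over the interval, μ = 2.4 × 2 = 4.8 (a 48-hour window = 2 days).
The fourth arrival falls in the interval iff at least 4 events occur there: P(S_4 ≤ t) = P(N ≥ 4) = 1 − P(N ≤ 3) ≈ 0.7058.

0.7058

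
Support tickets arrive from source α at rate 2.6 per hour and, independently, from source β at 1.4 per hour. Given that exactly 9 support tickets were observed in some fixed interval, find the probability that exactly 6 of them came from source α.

Given the total, each event is independently from source α with probability p = λ_α/(λ_α+λ_β) = 2.6/4 = 0.6500.
So K ~ Binomial(9, 2.6/4): P(K = 6) = C(9,6) · (2.6/4)^6 · (1.4/4)^3 ≈ 0.2716.

0.2716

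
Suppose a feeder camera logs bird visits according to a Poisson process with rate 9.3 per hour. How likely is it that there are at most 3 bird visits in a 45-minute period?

0.0831

Over the interval, μ = 9.3 × 0.75 = 6.975 (a 45-minute period = 0.75 hours).
P(N ≤ 3) = Σ_{j=0}^{3} e^(−μ) μ^j/j! ≈ 0.0831.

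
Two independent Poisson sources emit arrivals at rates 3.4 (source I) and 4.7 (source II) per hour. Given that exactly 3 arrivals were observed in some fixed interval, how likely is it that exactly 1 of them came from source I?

Given the total, each event is independently from source I with probability p = λ_I/(λ_I+λ_II) = 3.4/8.1 ≈ 0.4198.
So K ~ Binomial(3, 3.4/8.1): P(K = 1) = C(3,1) · (3.4/8.1)^1 · (4.7/8.1)^2 ≈ 0.4240.

0.4240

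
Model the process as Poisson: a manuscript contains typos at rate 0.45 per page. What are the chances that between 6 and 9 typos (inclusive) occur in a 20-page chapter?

Over the interval, μ = 0.45 × 20 = 9 (a 20-page chapter = 20 pages).
P(6 ≤ N ≤ 9) = Σ_{j=6}^{9} e^(−9) · 9^j/j! ≈ 0.4717.

0.4717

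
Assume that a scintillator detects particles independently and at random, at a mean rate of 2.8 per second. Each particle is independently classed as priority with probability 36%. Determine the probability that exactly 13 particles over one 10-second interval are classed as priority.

Thinning: the particles that are classed as priority themselves form a Poisson process with rate 0.36 × 2.8 = 1.008 per second.
Over the interval, μ = 1.008 × 10 = 10.08 (a 10-second interval = 10 seconds).
P(N = 13) = e^(−10.08) · 10.08^13/13! ≈ 0.0746.

0.0746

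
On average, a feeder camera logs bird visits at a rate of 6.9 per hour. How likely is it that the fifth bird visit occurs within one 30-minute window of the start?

0.2651

Over the interval, μ = 6.9 × 0.5 = 3.45 (a 30-minute window = 0.5 hours).
The fifth arrival falls in the interval iff at least 5 events occur there: P(S_5 ≤ t) = P(N ≥ 5) = 1 − P(N ≤ 4) ≈ 0.2651.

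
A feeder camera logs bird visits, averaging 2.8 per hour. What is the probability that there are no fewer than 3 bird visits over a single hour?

With mean μ = 2.8 per hour,
P(N ≥ 3) = 1 − P(N ≤ 2) = 1 − Σ_{j=0}^{2} e^(−μ) μ^j/j! ≈ 0.5305.

0.5305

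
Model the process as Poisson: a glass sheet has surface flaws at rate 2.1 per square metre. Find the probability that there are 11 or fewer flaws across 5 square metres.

0.6387

Over the interval, μ = 2.1 × 5 = 10.5 (5 square metres).
P(N ≤ 11) = Σ_{j=0}^{11} e^(−μ) μ^j/j! ≈ 0.6387.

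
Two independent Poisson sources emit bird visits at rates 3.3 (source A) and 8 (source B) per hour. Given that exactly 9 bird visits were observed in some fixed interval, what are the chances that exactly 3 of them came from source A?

0.2634

Given the total, each event is independently from source A with probability p = λ_A/(λ_A+λ_B) = 3.3/11.3 ≈ 0.2920.
So K ~ Binomial(9, 3.3/11.3): P(K = 3) = C(9,3) · (3.3/11.3)^3 · (8/11.3)^6 ≈ 0.2634.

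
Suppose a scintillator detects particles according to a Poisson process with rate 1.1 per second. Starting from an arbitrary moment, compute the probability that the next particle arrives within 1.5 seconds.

0.8080

Inter-arrival times are exponential with rate λ = 1.1 per second.
P(T ≤ 1.5) = 1 − e^(−λt) = 1 − e^(−1.1 × 1.5) = 1 − e^(−1.65) ≈ 0.8080.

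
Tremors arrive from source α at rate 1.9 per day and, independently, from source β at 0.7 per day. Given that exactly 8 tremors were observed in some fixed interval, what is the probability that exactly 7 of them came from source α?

Given the total, each event is independently from source α with probability p = λ_α/(λ_α+λ_β) = 1.9/2.6 ≈ 0.7308.
So K ~ Binomial(8, 1.9/2.6): P(K = 7) = C(8,7) · (1.9/2.6)^7 · (0.7/2.6)^1 ≈ 0.2397.

0.2397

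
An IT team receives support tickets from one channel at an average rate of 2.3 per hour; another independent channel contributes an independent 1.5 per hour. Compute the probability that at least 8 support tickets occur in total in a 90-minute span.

Independent Poisson processes superpose: combined rate λ = 2.3 + 1.5 = 3.8 per hour.
Over the interval, μ = 3.8 × 1.5 = 5.7 (a 90-minute span = 1.5 hours).
P(N ≥ 8) = 1 − P(N ≤ 7) ≈ 0.2159.

0.2159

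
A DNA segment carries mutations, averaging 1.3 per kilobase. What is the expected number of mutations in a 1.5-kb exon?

1.95

E[N] = λt = 1.3 × 1.5 = 1.95 (a 1.5-kb exon = 1.5 kilobases).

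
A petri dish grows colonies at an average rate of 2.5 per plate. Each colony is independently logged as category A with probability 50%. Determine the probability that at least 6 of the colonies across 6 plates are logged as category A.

0.7586

Thinning: the colonies that are logged as category A themselves form a Poisson process with rate 0.5 × 2.5 = 1.25 per plate.
Over the interval, μ = 1.25 × 6 = 7.5 (6 plates).
P(N ≥ 6) = 1 − P(N ≤ 5) ≈ 0.7586.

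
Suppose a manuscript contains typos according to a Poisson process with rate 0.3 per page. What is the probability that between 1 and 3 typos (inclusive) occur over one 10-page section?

0.5974

Over the interval, μ = 0.3 × 10 = 3 (a 10-page section = 10 pages).
P(1 ≤ N ≤ 3) = Σ_{j=1}^{3} e^(−3) · 3^j/j! ≈ 0.5974.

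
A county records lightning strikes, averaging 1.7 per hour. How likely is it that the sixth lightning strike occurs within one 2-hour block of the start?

Over the interval, μ = 1.7 × 2 = 3.4 (a 2-hour block = 2 hours).
The sixth arrival falls in the interval iff at least 6 events occur there: P(S_6 ≤ t) = P(N ≥ 6) = 1 − P(N ≤ 5) ≈ 0.1295.

0.1295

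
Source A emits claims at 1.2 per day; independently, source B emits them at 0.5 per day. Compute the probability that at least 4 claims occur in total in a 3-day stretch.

Independent Poisson processes superpose: combined rate λ = 1.2 + 0.5 = 1.7 per day.
Over the interval, μ = 1.7 × 3 = 5.1 (a 3-day stretch = 3 days).
P(N ≥ 4) = 1 − P(N ≤ 3) ≈ 0.7487.

0.7487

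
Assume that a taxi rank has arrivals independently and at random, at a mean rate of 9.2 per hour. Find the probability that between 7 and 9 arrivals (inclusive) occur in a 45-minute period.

0.3758

Over the interval, μ = 9.2 × 0.75 = 6.9 (a 45-minute period = 0.75 hours).
P(7 ≤ N ≤ 9) = Σ_{j=7}^{9} e^(−6.9) · 6.9^j/j! ≈ 0.3758.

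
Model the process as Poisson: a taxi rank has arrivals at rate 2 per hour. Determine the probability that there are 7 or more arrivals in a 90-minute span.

0.0335

Over the interval, μ = 2 × 1.5 = 3 (a 90-minute span = 1.5 hours).
P(N ≥ 7) = 1 − P(N ≤ 6) = 1 − Σ_{j=0}^{6} e^(−μ) μ^j/j! ≈ 0.0335.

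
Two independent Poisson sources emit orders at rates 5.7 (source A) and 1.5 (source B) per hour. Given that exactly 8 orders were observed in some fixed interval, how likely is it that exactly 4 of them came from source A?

0.0518

Given the total, each event is independently from source A with probability p = λ_A/(λ_A+λ_B) = 5.7/7.2 ≈ 0.7917.
So K ~ Binomial(8, 5.7/7.2): P(K = 4) = C(8,4) · (5.7/7.2)^4 · (1.5/7.2)^4 ≈ 0.0518.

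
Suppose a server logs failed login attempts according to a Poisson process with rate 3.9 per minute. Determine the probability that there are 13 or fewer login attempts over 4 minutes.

0.3083

Over the interval, μ = 3.9 × 4 = 15.6 (4 minutes).
P(N ≤ 13) = Σ_{j=0}^{13} e^(−μ) μ^j/j! ≈ 0.3083.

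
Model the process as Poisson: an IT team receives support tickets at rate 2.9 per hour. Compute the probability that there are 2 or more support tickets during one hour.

0.7854

With mean μ = 2.9 per hour,
P(N ≥ 2) = 1 − P(N ≤ 1) = 1 − Σ_{j=0}^{1} e^(−μ) μ^j/j! ≈ 0.7854.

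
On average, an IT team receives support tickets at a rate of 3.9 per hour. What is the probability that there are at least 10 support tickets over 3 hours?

Over the interval, μ = 3.9 × 3 = 11.7 (3 hours).
P(N ≥ 10) = 1 − P(N ≤ 9) = 1 − Σ_{j=0}^{9} e^(−μ) μ^j/j! ≈ 0.7304.

0.7304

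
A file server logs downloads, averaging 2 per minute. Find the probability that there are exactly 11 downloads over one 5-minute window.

0.1137

Over the interval, μ = 2 × 5 = 10 (a 5-minute window = 5 minutes).
P(N = 11) = e^(−μ) μ^11/11! = e^(−10) · 10^11/39916800 ≈ 0.1137.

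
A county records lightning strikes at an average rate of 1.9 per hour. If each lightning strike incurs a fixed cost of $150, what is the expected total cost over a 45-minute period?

$213.75

E[N] = 1.9 × 0.75 = 1.425 (a 45-minute period = 0.75 hours); E[cost] = 1.425 × $150 = $213.75.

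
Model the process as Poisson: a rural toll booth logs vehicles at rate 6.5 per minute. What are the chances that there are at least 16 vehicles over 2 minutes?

Over the interval, μ = 6.5 × 2 = 13 (2 minutes).
P(N ≥ 16) = 1 − P(N ≤ 15) = 1 − Σ_{j=0}^{15} e^(−μ) μ^j/j! ≈ 0.2364.

0.2364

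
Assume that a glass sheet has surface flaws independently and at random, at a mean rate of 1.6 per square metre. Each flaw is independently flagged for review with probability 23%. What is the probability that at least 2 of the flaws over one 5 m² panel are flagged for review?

Thinning: the flaws that are flagged for review themselves form a Poisson process with rate 0.23 × 1.6 = 0.368 per square metre.
Over the interval, μ = 0.368 × 5 = 1.84 (a 5 m² panel = 5 square metres).
P(N ≥ 2) = 1 − P(N ≤ 1) ≈ 0.5490.

0.5490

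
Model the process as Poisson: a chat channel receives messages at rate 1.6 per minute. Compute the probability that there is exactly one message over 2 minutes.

0.1304

Over the interval, μ = 1.6 × 2 = 3.2 (2 minutes).
P(N = 1) = e^(−μ) μ^1/1! = e^(−3.2) · 3.2^1/1 ≈ 0.1304.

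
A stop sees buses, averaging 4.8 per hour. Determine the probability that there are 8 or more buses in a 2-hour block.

0.7416

Over the interval, μ = 4.8 × 2 = 9.6 (a 2-hour block = 2 hours).
P(N ≥ 8) = 1 − P(N ≤ 7) = 1 − Σ_{j=0}^{7} e^(−μ) μ^j/j! ≈ 0.7416.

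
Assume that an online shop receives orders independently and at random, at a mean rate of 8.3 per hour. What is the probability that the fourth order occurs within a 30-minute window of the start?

0.5953

Over the interval, μ = 8.3 × 0.5 = 4.15 (a 30-minute window = 0.5 hours).
The fourth arrival falls in the interval iff at least 4 events occur there: P(S_4 ≤ t) = P(N ≥ 4) = 1 − P(N ≤ 3) ≈ 0.5953.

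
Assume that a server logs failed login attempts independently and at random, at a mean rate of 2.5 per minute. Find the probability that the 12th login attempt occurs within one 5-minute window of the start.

0.5942

Over the interval, μ = 2.5 × 5 = 12.5 (a 5-minute window = 5 minutes).
The 12th arrival falls in the interval iff at least 12 events occur there: P(S_12 ≤ t) = P(N ≥ 12) = 1 − P(N ≤ 11) ≈ 0.5942.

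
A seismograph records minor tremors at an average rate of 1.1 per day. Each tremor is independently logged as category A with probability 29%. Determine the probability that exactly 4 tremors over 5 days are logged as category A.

0.0547

Thinning: the tremors that are logged as category A themselves form a Poisson process with rate 0.29 × 1.1 = 0.319 per day.
Over the interval, μ = 0.319 × 5 = 1.595 (5 days).
P(N = 4) = e^(−1.595) · 1.595^4/4! ≈ 0.0547.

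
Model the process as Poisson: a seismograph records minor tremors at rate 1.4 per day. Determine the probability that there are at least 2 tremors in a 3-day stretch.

Over the interval, μ = 1.4 × 3 = 4.2 (a 3-day stretch = 3 days).
P(N ≥ 2) = 1 − P(N ≤ 1) = 1 − Σ_{j=0}^{1} e^(−μ) μ^j/j! ≈ 0.9220.

0.9220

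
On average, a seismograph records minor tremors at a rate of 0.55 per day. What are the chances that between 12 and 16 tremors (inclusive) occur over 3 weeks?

0.4074

Over the interval, μ = 0.55 × 21 = 11.55 (3 weeks = 21 days).
P(12 ≤ N ≤ 16) = Σ_{j=12}^{16} e^(−11.55) · 11.55^j/j! ≈ 0.4074.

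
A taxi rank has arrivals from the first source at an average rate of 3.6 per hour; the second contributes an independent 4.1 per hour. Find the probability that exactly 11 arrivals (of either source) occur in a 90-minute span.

Independent Poisson processes superpose: combined rate λ = 3.6 + 4.1 = 7.7 per hour.
Over the interval, μ = 7.7 × 1.5 = 11.55 (a 90-minute span = 1.5 hours).
P(N = 11) = e^(−11.55) · 11.55^11/11! ≈ 0.1178.

0.1178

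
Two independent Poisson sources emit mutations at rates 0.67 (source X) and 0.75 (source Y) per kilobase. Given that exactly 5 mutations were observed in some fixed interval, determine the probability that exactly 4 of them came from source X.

Given the total, each event is independently from source X with probability p = λ_X/(λ_X+λ_Y) = 0.67/1.42 ≈ 0.4718.
So K ~ Binomial(5, 0.67/1.42): P(K = 4) = C(5,4) · (0.67/1.42)^4 · (0.75/1.42)^1 ≈ 0.1309.

0.1309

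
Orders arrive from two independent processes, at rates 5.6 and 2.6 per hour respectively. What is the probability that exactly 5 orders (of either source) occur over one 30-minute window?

0.1600

Independent Poisson processes superpose: combined rate λ = 5.6 + 2.6 = 8.2 per hour.
Over the interval, μ = 8.2 × 0.5 = 4.1 (a 30-minute window = 0.5 hours).
P(N = 5) = e^(−4.1) · 4.1^5/5! ≈ 0.1600.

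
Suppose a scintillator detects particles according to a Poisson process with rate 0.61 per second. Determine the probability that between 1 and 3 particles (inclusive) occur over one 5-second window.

Over the interval, μ = 0.61 × 5 = 3.05 (a 5-second window = 5 seconds).
P(1 ≤ N ≤ 3) = Σ_{j=1}^{3} e^(−3.05) · 3.05^j/j! ≈ 0.5887.

0.5887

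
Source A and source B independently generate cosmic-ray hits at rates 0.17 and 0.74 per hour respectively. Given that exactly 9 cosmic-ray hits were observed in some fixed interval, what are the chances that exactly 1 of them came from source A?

Given the total, each event is independently from source A with probability p = λ_A/(λ_A+λ_B) = 0.17/0.91 ≈ 0.1868.
So K ~ Binomial(9, 0.17/0.91): P(K = 1) = C(9,1) · (0.17/0.91)^1 · (0.74/0.91)^8 ≈ 0.3215.

0.3215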